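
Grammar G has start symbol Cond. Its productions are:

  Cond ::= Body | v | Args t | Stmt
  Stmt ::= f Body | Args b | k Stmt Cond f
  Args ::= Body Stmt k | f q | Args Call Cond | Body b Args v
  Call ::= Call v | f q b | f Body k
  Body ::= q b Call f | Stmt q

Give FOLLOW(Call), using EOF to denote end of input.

In Args ::= Args Call Cond: add FIRST(Cond) = { f, k, q, v }.
In Call ::= Call v: add FIRST(v) = { v }.
In Body ::= q b Call f: add FIRST(f) = { f }.
Union: FOLLOW(Call) = { f, k, q, v }.

{ f, k, q, v }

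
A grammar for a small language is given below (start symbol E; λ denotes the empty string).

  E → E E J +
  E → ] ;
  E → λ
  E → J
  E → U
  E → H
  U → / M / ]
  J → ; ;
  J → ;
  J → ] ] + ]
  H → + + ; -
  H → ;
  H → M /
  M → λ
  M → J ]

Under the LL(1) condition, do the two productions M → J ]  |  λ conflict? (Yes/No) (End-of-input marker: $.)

FIRST(J ]) = { ;, ] } and FIRST(λ) = { λ }.
The second is nullable but FOLLOW(M) = { / } is disjoint from FIRST of the first.

No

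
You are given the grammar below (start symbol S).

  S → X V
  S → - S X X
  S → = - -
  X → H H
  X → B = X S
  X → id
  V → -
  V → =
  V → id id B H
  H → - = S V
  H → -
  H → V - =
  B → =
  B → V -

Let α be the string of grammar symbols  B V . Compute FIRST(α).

Add FIRST(B) = { -, =, id }; B is not nullable, stop.

{ -, =, id }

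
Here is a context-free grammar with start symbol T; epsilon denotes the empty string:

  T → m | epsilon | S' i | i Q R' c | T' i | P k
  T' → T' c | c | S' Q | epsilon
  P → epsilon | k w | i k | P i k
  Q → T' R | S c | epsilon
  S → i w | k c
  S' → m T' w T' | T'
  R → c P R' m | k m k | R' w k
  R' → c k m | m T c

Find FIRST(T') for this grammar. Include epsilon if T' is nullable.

{ c, i, k, m, epsilon }

From T' → T' c: T' nullable, take FIRST(T') ∪ {c} = { c, i, k, m }.
T' → c contributes {c}.
From T' → S' Q: S', Q nullable, take FIRST(S') ∪ FIRST(Q) = { c, i, k, m }; also epsilon since the whole RHS is nullable.
T' → epsilon contributes epsilon.
Union: FIRST(T') = { c, i, k, m, epsilon }.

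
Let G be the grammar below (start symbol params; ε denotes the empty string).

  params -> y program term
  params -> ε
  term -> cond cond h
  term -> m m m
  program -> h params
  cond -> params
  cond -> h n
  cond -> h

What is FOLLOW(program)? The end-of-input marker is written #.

{ h, m, y }

In params -> y program term: add FIRST(term) = { h, m, y }.
Union: FOLLOW(program) = { h, m, y }.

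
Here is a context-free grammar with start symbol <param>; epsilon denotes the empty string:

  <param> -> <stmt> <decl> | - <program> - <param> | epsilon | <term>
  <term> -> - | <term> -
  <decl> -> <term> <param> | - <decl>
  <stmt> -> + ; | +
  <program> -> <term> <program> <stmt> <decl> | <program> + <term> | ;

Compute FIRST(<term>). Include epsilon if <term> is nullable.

{ - }

<term> -> - contributes {-}.
From <term> -> <term> -: add FIRST(<term>) = { - }.
Union: FIRST(<term>) = { - }.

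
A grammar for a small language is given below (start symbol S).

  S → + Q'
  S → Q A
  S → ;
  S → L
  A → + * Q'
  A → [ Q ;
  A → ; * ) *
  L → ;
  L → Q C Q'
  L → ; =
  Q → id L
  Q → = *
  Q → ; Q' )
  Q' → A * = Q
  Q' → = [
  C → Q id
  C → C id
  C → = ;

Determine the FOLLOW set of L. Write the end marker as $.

{ $, ), *, +, ;, =, [, id }

In S → L: L is at the end, add FOLLOW(S) = { $ }.
In Q → id L: L is at the end, add FOLLOW(Q) = { $, ), *, +, ;, =, [, id }.
Union: FOLLOW(L) = { $, ), *, +, ;, =, [, id }.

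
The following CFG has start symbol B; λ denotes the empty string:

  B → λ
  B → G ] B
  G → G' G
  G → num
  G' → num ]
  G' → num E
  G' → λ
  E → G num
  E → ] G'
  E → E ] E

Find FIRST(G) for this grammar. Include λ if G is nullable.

{ num }

From G → G' G: G' nullable, take FIRST(G') ∪ FIRST(G) = { num }.
G → num contributes {num}.
Union: FIRST(G) = { num }.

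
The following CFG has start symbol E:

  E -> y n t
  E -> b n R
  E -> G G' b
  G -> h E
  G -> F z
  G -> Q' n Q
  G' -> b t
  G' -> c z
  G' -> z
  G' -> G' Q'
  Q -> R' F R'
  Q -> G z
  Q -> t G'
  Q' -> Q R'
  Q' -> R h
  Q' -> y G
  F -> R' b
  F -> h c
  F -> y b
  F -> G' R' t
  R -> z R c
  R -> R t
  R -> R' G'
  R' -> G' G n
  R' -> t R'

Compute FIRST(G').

{ b, c, z }

G' -> b t contributes {b}.
G' -> c z contributes {c}.
G' -> z contributes {z}.
From G' -> G' Q': add FIRST(G') = { b, c, z }.
Union: FIRST(G') = { b, c, z }.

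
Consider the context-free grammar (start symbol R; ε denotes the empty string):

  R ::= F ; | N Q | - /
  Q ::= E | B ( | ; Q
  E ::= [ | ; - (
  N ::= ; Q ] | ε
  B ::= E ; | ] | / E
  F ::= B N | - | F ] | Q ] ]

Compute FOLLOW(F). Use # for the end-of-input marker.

{ ;, ] }

In R ::= F ;: add FIRST(;) = { ; }.
In F ::= F ]: add FIRST(]) = { ] }.
Union: FOLLOW(F) = { ;, ] }.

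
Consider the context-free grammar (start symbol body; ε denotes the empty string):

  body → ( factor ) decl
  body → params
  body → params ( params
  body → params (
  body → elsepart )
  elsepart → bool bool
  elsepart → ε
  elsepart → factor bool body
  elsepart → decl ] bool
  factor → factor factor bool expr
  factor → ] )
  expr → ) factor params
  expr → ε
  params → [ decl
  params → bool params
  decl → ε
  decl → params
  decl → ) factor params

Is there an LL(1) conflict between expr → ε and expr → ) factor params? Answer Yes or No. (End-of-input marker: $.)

FIRST(ε) = { ε } and FIRST() factor params) = { ) }.
The first alternative is nullable and FOLLOW(expr) = { ), [, ], bool } shares ) with FIRST of the second — conflict.

Yes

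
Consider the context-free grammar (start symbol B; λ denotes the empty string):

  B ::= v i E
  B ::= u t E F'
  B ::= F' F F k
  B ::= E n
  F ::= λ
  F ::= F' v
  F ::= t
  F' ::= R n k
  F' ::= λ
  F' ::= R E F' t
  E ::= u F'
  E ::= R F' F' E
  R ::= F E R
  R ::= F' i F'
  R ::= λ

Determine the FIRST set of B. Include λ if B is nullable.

{ i, k, n, t, u, v }

B ::= v i E contributes {v}.
B ::= u t E F' contributes {u}.
From B ::= F' F F k: F', F, F nullable, take FIRST(F') ∪ FIRST(F) ∪ FIRST(F) ∪ {k} = { i, k, n, t, u, v }.
From B ::= E n: add FIRST(E) = { i, n, t, u, v }.
Union: FIRST(B) = { i, k, n, t, u, v }.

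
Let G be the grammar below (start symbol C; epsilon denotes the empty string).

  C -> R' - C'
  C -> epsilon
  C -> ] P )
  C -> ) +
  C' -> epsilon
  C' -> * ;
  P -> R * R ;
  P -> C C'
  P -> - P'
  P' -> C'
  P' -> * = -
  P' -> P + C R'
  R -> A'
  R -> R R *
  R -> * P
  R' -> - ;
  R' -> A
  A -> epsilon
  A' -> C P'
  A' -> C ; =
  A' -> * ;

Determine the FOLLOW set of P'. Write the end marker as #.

In P -> - P': P' is at the end, add FOLLOW(P) = { ), *, +, -, ;, ] }.
In A' -> C P': P' is at the end, add FOLLOW(A') = { ), *, +, -, ;, ] }.
Union: FOLLOW(P') = { ), *, +, -, ;, ] }.

{ ), *, +, -, ;, ] }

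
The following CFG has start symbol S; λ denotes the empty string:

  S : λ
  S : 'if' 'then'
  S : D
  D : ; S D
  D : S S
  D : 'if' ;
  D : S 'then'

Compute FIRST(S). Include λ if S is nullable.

{ 'if', 'then', ;, λ }

S : λ contributes λ.
S : 'if' 'then' contributes {'if'}.
From S : D: add FIRST(D) = { 'if', 'then', ;, λ } (including λ since D is nullable).
Union: FIRST(S) = { 'if', 'then', ;, λ }.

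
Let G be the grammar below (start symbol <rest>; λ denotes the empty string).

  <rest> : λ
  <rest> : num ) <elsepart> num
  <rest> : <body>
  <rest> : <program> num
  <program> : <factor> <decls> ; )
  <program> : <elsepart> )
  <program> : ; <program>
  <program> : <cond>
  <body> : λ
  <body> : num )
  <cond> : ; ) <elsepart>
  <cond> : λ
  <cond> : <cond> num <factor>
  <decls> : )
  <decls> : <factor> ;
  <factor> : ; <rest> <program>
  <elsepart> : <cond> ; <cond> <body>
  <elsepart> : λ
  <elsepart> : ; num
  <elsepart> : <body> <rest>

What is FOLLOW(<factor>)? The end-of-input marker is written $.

In <program> : <factor> <decls> ; ): add FIRST(<decls> ; )) = { ), ; }.
In <cond> : <cond> num <factor>: <factor> is at the end, add FOLLOW(<cond>) = { ), ;, num }.
In <decls> : <factor> ;: add FIRST(;) = { ; }.
Union: FOLLOW(<factor>) = { ), ;, num }.

{ ), ;, num }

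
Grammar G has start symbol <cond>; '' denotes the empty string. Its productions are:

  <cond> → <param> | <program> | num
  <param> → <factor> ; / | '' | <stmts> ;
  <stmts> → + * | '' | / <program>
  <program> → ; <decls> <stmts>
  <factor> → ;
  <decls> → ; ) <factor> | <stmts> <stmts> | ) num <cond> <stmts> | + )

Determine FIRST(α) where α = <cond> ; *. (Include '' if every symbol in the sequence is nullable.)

{ +, /, ;, num }

Add FIRST(<cond>)\{''} = { +, /, ;, num }; <cond> is nullable, continue.
; is a terminal; add {;} and stop.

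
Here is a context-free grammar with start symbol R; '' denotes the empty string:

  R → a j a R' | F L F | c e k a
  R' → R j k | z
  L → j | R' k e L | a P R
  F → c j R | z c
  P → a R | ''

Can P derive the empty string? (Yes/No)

Yes

P has an ''-production, so P ⇒ ''.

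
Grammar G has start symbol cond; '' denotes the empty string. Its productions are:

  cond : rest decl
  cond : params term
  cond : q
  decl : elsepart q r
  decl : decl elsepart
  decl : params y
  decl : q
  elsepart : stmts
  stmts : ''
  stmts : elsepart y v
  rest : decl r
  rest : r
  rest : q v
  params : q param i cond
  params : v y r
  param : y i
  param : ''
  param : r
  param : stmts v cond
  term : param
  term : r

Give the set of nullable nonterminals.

Directly nullable (have an ''-production): stmts, param.
elsepart : stmts with every symbol nullable, so elsepart is nullable.
term : param with every symbol nullable, so term is nullable.
No other nonterminal has a production whose RHS symbols are all nullable.

{ elsepart, param, stmts, term }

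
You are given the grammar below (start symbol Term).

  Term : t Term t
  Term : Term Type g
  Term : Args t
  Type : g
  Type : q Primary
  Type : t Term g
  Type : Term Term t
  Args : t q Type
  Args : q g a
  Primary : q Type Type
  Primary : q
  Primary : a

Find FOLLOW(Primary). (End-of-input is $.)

{ g, q, t }

In Type : q Primary: Primary is at the end, add FOLLOW(Type) = { g, q, t }.
Union: FOLLOW(Primary) = { g, q, t }.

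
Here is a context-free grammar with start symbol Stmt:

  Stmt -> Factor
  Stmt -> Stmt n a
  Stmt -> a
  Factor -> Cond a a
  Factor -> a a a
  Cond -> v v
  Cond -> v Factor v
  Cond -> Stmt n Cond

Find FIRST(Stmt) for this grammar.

From Stmt -> Factor: add FIRST(Factor) = { a, v }.
From Stmt -> Stmt n a: add FIRST(Stmt) = { a, v }.
Stmt -> a contributes {a}.
Union: FIRST(Stmt) = { a, v }.

{ a, v }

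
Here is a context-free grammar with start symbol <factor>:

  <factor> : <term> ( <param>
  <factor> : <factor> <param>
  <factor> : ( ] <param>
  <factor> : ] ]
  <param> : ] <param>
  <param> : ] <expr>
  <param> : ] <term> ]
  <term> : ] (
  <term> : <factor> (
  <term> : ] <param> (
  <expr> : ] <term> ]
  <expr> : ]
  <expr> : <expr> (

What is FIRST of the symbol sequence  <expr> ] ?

{ ] }

Add FIRST(<expr>) = { ] }; <expr> is not nullable, stop.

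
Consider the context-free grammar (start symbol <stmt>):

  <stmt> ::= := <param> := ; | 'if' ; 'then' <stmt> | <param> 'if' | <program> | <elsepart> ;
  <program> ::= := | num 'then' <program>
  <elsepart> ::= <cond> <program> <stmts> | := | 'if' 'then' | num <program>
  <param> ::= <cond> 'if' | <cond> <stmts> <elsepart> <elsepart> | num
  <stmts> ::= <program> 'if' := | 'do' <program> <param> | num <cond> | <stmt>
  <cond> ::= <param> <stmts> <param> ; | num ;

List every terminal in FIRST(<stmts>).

From <stmts> ::= <program> 'if' :=: add FIRST(<program>) = { :=, num }.
<stmts> ::= 'do' <program> <param> contributes {'do'}.
<stmts> ::= num <cond> contributes {num}.
From <stmts> ::= <stmt>: add FIRST(<stmt>) = { 'if', :=, num }.
Union: FIRST(<stmts>) = { 'do', 'if', :=, num }.

{ 'do', 'if', :=, num }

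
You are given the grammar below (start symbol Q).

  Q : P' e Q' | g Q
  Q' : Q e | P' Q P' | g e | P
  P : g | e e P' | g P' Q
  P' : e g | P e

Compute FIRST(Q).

From Q : P' e Q': add FIRST(P') = { e, g }.
Q : g Q contributes {g}.
Union: FIRST(Q) = { e, g }.

{ e, g }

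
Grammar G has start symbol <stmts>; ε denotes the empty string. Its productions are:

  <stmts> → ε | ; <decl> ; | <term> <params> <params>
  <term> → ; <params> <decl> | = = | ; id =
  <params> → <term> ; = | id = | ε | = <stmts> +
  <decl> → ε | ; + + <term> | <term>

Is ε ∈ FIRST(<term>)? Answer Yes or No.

No

Nullable nonterminals: <decl>, <params>, <stmts>.
No production of <term> has an RHS whose symbols are all nullable, so <term> is not nullable.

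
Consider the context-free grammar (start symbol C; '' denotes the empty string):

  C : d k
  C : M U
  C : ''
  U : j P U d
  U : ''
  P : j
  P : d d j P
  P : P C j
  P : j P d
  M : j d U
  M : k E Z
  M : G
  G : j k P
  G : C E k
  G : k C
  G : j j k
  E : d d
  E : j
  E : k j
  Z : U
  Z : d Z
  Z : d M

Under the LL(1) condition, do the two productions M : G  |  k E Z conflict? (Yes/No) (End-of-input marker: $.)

Yes

FIRST(G) = { d, j, k } and FIRST(k E Z) = { k }.
Both contain k, so the two alternatives are not disjoint — LL(1) conflict.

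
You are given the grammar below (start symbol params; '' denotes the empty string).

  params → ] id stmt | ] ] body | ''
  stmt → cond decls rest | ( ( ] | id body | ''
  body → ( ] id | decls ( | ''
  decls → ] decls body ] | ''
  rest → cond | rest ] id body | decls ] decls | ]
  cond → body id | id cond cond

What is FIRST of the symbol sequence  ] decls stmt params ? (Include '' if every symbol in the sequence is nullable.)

{ ] }

] is a terminal; add {]} and stop.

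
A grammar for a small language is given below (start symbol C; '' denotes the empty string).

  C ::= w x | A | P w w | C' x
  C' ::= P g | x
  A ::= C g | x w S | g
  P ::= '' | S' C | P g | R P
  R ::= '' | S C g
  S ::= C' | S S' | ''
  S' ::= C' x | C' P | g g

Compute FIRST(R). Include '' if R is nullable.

{ g, w, x, '' }

R ::= '' contributes ''.
From R ::= S C g: S nullable, take FIRST(S) ∪ FIRST(C) = { g, w, x }.
Union: FIRST(R) = { g, w, x, '' }.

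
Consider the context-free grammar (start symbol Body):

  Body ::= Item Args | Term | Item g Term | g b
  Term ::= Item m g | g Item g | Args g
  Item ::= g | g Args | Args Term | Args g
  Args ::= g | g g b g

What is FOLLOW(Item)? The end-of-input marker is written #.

{ g, m }

In Body ::= Item Args: add FIRST(Args) = { g }.
In Body ::= Item g Term: add FIRST(g Term) = { g }.
In Term ::= Item m g: add FIRST(m g) = { m }.
In Term ::= g Item g: add FIRST(g) = { g }.
Union: FOLLOW(Item) = { g, m }.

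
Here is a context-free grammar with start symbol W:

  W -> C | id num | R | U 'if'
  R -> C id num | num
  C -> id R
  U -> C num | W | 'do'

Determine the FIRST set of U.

From U -> C num: add FIRST(C) = { id }.
From U -> W: add FIRST(W) = { 'do', id, num }.
U -> 'do' contributes {'do'}.
Union: FIRST(U) = { 'do', id, num }.

{ 'do', id, num }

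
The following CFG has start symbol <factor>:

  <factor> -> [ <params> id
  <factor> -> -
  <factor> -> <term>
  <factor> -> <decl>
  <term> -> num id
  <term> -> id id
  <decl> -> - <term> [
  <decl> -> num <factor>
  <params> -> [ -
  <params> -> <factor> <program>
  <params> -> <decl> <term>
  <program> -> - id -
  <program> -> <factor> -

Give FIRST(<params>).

<params> -> [ - contributes {[}.
From <params> -> <factor> <program>: add FIRST(<factor>) = { -, [, id, num }.
From <params> -> <decl> <term>: add FIRST(<decl>) = { -, num }.
Union: FIRST(<params>) = { -, [, id, num }.

{ -, [, id, num }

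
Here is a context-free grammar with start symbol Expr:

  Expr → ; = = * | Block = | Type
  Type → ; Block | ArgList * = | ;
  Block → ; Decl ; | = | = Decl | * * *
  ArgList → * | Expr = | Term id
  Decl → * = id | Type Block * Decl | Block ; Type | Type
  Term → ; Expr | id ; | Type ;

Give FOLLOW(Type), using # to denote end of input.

{ #, *, ;, =, id }

In Expr → Type: Type is at the end, add FOLLOW(Expr) = { #, =, id }.
In Decl → Type Block * Decl: add FIRST(Block * Decl) = { *, ;, = }.
In Decl → Block ; Type: Type is at the end, add FOLLOW(Decl) = { #, *, ;, =, id }.
In Decl → Type: Type is at the end, add FOLLOW(Decl) = { #, *, ;, =, id }.
In Term → Type ;: add FIRST(;) = { ; }.
Union: FOLLOW(Type) = { #, *, ;, =, id }.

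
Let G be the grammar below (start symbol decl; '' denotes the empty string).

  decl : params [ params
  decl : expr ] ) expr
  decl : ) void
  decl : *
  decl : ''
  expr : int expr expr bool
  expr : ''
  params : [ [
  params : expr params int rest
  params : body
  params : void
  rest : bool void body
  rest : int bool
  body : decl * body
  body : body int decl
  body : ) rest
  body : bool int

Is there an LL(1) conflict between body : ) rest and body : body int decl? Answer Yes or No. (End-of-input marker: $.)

Yes

FIRST() rest) = { ) } and FIRST(body int decl) = { ), *, [, ], bool, int, void }.
Both contain ), so the two alternatives are not disjoint — LL(1) conflict.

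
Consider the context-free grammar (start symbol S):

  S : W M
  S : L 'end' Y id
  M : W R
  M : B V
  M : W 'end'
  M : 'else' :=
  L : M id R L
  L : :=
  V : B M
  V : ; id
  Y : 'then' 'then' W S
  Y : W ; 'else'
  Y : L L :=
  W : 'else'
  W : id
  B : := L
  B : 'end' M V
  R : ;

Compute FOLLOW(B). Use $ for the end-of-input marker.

In M : B V: add FIRST(V) = { 'end', :=, ; }.
In V : B M: add FIRST(M) = { 'else', 'end', :=, id }.
Union: FOLLOW(B) = { 'else', 'end', :=, ;, id }.

{ 'else', 'end', :=, ;, id }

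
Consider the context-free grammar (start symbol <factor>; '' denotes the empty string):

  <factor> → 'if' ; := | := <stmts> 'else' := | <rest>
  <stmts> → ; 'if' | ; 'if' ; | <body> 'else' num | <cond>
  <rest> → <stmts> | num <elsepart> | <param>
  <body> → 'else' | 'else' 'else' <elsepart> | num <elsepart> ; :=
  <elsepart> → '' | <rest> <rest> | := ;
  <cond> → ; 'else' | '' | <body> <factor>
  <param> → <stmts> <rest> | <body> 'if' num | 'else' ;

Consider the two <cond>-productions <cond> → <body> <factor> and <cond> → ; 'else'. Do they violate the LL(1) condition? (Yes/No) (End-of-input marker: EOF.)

No

FIRST(<body> <factor>) = { 'else', num } and FIRST(; 'else') = { ; }.
The FIRST sets are disjoint and neither alternative is nullable — no conflict.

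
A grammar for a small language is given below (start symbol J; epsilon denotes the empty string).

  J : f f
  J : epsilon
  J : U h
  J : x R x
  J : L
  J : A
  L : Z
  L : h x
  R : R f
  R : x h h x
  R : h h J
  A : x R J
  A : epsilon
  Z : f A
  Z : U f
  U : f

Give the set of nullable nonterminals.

Directly nullable (have an epsilon-production): J, A.
No other nonterminal has a production whose RHS symbols are all nullable.

{ A, J }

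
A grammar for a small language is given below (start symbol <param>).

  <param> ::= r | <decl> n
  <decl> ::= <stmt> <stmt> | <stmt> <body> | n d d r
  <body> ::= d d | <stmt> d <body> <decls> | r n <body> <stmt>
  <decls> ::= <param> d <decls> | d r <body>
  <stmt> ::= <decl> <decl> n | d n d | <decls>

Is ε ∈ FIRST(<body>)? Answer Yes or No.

No nonterminal in this grammar is nullable.
No production of <body> has an RHS whose symbols are all nullable, so <body> is not nullable.

No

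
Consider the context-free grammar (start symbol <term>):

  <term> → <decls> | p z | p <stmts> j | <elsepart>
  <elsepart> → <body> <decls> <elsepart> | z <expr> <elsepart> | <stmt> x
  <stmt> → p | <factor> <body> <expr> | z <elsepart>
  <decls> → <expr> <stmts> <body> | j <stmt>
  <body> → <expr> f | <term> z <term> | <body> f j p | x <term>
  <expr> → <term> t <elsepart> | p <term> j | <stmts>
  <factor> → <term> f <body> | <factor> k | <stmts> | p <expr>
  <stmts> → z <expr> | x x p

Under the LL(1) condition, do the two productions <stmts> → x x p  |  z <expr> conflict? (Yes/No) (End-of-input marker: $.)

FIRST(x x p) = { x } and FIRST(z <expr>) = { z }.
The FIRST sets are disjoint and neither alternative is nullable — no conflict.

No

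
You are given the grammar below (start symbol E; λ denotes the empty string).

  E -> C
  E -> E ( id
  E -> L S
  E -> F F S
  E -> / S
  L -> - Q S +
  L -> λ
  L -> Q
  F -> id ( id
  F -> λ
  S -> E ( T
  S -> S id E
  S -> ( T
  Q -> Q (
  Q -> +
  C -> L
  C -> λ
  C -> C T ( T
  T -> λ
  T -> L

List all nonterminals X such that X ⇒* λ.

{ C, E, F, L, T }

Directly nullable (have an λ-production): L, F, C, T.
E -> C with every symbol nullable, so E is nullable.
No other nonterminal has a production whose RHS symbols are all nullable.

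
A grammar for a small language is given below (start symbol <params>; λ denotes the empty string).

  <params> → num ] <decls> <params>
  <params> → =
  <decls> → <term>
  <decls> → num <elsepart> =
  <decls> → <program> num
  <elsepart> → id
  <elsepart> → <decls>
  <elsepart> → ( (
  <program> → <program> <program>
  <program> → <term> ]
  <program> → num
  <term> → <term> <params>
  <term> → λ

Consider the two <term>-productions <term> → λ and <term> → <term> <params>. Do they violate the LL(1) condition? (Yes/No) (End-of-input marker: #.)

Yes

FIRST(λ) = { λ } and FIRST(<term> <params>) = { =, num }.
The first alternative is nullable and FOLLOW(<term>) = { =, ], num } shares = with FIRST of the second — conflict.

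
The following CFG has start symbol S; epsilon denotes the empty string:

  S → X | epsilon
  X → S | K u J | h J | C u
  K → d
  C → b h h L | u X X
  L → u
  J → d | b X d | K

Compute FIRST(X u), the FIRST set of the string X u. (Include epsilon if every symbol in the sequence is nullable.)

{ b, d, h, u }

Add FIRST(X)\{epsilon} = { b, d, h, u }; X is nullable, continue.
u is a terminal; add {u} and stop.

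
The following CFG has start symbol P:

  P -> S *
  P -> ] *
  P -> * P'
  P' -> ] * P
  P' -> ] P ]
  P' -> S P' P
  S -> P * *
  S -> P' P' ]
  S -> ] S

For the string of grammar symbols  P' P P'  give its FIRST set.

{ *, ] }

Add FIRST(P') = { *, ] }; P' is not nullable, stop.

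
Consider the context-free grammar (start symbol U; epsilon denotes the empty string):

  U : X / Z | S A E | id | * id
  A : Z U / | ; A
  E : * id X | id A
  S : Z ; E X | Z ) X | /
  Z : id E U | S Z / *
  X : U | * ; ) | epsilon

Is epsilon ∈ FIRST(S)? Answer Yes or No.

Nullable nonterminals: X.
No production of S has an RHS whose symbols are all nullable, so S is not nullable.

No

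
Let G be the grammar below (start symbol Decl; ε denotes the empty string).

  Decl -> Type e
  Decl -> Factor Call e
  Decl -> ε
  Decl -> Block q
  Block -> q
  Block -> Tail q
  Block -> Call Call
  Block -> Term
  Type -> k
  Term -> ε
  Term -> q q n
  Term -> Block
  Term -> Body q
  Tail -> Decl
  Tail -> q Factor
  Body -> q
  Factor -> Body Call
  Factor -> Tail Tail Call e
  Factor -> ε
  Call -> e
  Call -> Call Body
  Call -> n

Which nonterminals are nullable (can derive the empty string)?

{ Block, Decl, Factor, Tail, Term }

Directly nullable (have an ε-production): Decl, Term, Factor.
Tail -> Decl with every symbol nullable, so Tail is nullable.
Block -> Term with every symbol nullable, so Block is nullable.
No other nonterminal has a production whose RHS symbols are all nullable.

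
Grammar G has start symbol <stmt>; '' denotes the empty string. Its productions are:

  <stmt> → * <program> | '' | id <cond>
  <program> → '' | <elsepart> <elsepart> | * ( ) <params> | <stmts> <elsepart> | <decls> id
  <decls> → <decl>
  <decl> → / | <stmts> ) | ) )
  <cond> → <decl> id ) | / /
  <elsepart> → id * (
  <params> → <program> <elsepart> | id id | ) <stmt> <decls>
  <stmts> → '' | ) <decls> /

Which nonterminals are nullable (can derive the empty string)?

Directly nullable (have an ''-production): <stmt>, <program>, <stmts>.
No other nonterminal has a production whose RHS symbols are all nullable.

{ <program>, <stmt>, <stmts> }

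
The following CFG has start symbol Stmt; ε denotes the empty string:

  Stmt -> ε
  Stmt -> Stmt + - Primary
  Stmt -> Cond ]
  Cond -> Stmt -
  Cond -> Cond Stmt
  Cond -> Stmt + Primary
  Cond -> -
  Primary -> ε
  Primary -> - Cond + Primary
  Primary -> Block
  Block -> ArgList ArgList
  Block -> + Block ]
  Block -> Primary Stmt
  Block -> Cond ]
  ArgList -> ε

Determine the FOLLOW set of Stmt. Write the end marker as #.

Stmt is the start symbol, so # ∈ FOLLOW(Stmt).
In Stmt -> Stmt + - Primary: add FIRST(+ - Primary) = { + }.
In Cond -> Stmt -: add FIRST(-) = { - }.
In Cond -> Cond Stmt: Stmt is at the end, add FOLLOW(Cond) = { +, -, ] }.
In Cond -> Stmt + Primary: add FIRST(+ Primary) = { + }.
In Block -> Primary Stmt: Stmt is at the end, add FOLLOW(Block) = { #, +, -, ] }.
Union: FOLLOW(Stmt) = { #, +, -, ] }.

{ #, +, -, ] }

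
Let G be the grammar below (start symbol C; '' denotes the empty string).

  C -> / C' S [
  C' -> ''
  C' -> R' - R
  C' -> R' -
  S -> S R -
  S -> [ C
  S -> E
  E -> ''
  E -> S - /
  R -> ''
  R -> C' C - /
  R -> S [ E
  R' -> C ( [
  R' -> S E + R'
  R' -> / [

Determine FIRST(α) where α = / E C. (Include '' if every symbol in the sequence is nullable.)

{ / }

/ is a terminal; add {/} and stop.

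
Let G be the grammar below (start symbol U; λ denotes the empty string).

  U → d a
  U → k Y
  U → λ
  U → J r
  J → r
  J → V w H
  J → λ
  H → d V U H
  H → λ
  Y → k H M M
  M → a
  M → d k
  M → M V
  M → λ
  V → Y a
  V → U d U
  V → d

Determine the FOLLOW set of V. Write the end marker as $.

In J → V w H: add FIRST(w H) = { w }.
In H → d V U H: add FIRST(U H)\{λ} = { d, k, r }.
  Since U H is nullable, also add FOLLOW(H) = { $, a, d, k, r, w }.
In M → M V: V is at the end, add FOLLOW(M) = { $, a, d, k, r, w }.
Union: FOLLOW(V) = { $, a, d, k, r, w }.

{ $, a, d, k, r, w }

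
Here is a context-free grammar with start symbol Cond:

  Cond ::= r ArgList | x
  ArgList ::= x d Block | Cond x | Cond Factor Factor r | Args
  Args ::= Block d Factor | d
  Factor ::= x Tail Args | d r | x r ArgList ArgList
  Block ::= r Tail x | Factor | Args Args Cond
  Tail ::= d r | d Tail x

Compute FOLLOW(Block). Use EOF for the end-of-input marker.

In ArgList ::= x d Block: Block is at the end, add FOLLOW(ArgList) = { EOF, d, r, x }.
In Args ::= Block d Factor: add FIRST(d Factor) = { d }.
Union: FOLLOW(Block) = { EOF, d, r, x }.

{ EOF, d, r, x }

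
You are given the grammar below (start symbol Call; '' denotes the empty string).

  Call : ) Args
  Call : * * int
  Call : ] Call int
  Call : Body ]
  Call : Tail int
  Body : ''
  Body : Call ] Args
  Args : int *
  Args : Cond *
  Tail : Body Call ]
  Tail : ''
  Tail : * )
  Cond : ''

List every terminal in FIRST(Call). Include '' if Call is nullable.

Call : ) Args contributes {)}.
Call : * * int contributes {*}.
Call : ] Call int contributes {]}.
From Call : Body ]: Body nullable, take FIRST(Body) ∪ {]} = { ), *, ], int }.
From Call : Tail int: Tail nullable, take FIRST(Tail) ∪ {int} = { ), *, ], int }.
Union: FIRST(Call) = { ), *, ], int }.

{ ), *, ], int }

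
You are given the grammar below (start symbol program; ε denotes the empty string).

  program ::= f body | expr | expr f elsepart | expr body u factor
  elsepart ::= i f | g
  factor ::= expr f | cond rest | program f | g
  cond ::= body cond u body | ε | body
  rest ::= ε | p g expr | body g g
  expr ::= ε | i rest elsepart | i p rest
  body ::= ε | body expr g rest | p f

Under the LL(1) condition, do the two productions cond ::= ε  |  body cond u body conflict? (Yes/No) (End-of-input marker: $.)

FIRST(ε) = { ε } and FIRST(body cond u body) = { g, i, p, u }.
The first alternative is nullable and FOLLOW(cond) = { $, f, g, i, p, u } shares g with FIRST of the second — conflict.

Yes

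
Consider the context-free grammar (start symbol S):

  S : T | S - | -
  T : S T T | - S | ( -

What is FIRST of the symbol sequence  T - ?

{ (, - }

Add FIRST(T) = { (, - }; T is not nullable, stop.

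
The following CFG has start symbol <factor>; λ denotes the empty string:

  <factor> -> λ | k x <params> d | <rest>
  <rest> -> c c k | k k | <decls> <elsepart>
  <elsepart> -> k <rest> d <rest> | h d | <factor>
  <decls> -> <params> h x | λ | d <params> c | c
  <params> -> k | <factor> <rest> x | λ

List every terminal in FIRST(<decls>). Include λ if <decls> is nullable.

{ c, d, h, k, x, λ }

From <decls> -> <params> h x: <params> nullable, take FIRST(<params>) ∪ {h} = { c, d, h, k, x }.
<decls> -> λ contributes λ.
<decls> -> d <params> c contributes {d}.
<decls> -> c contributes {c}.
Union: FIRST(<decls>) = { c, d, h, k, x, λ }.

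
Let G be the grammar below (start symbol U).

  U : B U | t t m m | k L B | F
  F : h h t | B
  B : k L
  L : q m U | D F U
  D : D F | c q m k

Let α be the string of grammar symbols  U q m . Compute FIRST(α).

{ h, k, t }

Add FIRST(U) = { h, k, t }; U is not nullable, stop.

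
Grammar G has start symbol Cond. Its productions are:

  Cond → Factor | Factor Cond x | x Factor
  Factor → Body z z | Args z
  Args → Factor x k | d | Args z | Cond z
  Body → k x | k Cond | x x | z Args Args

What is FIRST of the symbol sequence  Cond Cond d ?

{ d, k, x, z }

Add FIRST(Cond) = { d, k, x, z }; Cond is not nullable, stop.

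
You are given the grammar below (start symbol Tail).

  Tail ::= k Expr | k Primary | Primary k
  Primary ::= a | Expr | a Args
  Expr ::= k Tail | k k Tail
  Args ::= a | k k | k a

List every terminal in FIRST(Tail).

Tail ::= k Expr contributes {k}.
Tail ::= k Primary contributes {k}.
From Tail ::= Primary k: add FIRST(Primary) = { a, k }.
Union: FIRST(Tail) = { a, k }.

{ a, k }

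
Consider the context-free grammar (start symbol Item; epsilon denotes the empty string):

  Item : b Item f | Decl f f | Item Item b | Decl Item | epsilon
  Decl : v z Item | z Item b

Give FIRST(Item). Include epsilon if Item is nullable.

{ b, v, z, epsilon }

Item : b Item f contributes {b}.
From Item : Decl f f: add FIRST(Decl) = { v, z }.
From Item : Item Item b: Item, Item nullable, take FIRST(Item) ∪ FIRST(Item) ∪ {b} = { b, v, z }.
From Item : Decl Item: add FIRST(Decl) = { v, z }.
Item : epsilon contributes epsilon.
Union: FIRST(Item) = { b, v, z, epsilon }.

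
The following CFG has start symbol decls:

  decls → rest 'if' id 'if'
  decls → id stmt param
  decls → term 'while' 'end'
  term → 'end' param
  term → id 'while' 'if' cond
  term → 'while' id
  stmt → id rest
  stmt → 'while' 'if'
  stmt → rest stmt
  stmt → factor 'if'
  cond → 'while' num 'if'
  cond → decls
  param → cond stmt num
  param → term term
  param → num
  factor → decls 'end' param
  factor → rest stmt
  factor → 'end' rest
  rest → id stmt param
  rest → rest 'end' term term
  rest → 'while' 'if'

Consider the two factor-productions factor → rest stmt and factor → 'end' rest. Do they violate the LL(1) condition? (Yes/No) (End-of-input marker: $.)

FIRST(rest stmt) = { 'while', id } and FIRST('end' rest) = { 'end' }.
The FIRST sets are disjoint and neither alternative is nullable — no conflict.

No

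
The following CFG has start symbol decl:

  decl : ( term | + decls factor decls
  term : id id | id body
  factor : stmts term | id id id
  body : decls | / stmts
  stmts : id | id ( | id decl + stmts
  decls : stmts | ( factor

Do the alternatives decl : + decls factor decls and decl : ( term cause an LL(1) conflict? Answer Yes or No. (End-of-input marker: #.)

FIRST(+ decls factor decls) = { + } and FIRST(( term) = { ( }.
The FIRST sets are disjoint and neither alternative is nullable — no conflict.

No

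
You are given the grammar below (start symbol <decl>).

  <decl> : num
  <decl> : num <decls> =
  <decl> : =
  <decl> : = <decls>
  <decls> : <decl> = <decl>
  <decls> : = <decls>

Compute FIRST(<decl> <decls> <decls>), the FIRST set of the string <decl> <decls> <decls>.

{ =, num }

Add FIRST(<decl>) = { =, num }; <decl> is not nullable, stop.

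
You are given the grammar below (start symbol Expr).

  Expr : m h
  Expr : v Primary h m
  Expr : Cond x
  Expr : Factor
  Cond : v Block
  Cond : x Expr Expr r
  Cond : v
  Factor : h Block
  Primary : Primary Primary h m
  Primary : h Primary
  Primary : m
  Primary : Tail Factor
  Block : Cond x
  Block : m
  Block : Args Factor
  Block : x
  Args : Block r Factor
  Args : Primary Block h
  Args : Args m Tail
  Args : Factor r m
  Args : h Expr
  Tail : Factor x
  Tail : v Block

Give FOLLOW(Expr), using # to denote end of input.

Expr is the start symbol, so # ∈ FOLLOW(Expr).
In Cond : x Expr Expr r: add FIRST(Expr r) = { h, m, v, x }.
In Cond : x Expr Expr r: add FIRST(r) = { r }.
In Args : h Expr: Expr is at the end, add FOLLOW(Args) = { h, m }.
Union: FOLLOW(Expr) = { #, h, m, r, v, x }.

{ #, h, m, r, v, x }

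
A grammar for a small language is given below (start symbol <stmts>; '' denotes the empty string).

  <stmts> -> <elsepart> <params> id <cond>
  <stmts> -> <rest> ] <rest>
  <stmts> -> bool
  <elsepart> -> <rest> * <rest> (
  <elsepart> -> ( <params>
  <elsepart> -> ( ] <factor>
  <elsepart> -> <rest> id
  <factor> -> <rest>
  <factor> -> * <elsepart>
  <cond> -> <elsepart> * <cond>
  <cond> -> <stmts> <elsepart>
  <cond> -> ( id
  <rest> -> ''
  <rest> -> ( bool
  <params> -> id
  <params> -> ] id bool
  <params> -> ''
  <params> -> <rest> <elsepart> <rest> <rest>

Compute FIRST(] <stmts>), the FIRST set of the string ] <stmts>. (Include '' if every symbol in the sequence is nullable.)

] is a terminal; add {]} and stop.

{ ] }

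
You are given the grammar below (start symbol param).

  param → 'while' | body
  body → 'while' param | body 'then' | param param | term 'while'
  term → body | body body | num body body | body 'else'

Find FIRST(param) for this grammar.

param → 'while' contributes {'while'}.
From param → body: add FIRST(body) = { 'while', num }.
Union: FIRST(param) = { 'while', num }.

{ 'while', num }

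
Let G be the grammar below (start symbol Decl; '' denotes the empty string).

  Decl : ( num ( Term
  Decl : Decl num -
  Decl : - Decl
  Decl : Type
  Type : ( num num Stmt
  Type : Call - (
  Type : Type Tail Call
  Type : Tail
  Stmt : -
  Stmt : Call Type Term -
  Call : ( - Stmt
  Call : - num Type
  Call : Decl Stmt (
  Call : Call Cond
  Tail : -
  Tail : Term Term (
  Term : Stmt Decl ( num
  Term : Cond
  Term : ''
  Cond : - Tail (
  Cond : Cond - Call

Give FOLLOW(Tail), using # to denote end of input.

{ #, (, -, num }

In Type : Type Tail Call: add FIRST(Call) = { (, - }.
In Type : Tail: Tail is at the end, add FOLLOW(Type) = { #, (, -, num }.
In Cond : - Tail (: add FIRST(() = { ( }.
Union: FOLLOW(Tail) = { #, (, -, num }.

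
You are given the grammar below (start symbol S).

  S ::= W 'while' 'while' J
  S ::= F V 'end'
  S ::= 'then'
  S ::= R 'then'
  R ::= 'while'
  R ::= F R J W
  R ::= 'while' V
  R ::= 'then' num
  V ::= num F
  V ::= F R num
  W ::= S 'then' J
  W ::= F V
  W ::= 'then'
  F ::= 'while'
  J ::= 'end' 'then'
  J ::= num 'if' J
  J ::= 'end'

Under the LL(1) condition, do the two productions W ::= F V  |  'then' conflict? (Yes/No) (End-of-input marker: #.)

No

FIRST(F V) = { 'while' } and FIRST('then') = { 'then' }.
The FIRST sets are disjoint and neither alternative is nullable — no conflict.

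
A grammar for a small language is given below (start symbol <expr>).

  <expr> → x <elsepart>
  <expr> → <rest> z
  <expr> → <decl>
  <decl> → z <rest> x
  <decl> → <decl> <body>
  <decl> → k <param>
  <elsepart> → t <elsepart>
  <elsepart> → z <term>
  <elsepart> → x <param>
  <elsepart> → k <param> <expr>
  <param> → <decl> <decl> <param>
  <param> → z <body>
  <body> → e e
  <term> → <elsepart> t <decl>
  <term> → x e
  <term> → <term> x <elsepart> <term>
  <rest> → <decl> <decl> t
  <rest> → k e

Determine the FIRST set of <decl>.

{ k, z }

<decl> → z <rest> x contributes {z}.
From <decl> → <decl> <body>: add FIRST(<decl>) = { k, z }.
<decl> → k <param> contributes {k}.
Union: FIRST(<decl>) = { k, z }.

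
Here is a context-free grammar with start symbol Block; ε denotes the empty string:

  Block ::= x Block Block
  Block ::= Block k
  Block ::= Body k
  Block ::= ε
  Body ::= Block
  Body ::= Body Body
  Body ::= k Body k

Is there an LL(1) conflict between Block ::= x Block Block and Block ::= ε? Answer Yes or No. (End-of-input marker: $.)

Yes

FIRST(x Block Block) = { x } and FIRST(ε) = { ε }.
The second alternative is nullable and FOLLOW(Block) = { $, k, x } shares x with FIRST of the first — conflict.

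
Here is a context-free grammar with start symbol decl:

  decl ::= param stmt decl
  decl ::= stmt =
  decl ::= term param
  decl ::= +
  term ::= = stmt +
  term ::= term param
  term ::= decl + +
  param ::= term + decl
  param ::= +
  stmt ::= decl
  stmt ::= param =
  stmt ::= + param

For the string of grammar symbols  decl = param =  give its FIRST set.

Add FIRST(decl) = { +, = }; decl is not nullable, stop.

{ +, = }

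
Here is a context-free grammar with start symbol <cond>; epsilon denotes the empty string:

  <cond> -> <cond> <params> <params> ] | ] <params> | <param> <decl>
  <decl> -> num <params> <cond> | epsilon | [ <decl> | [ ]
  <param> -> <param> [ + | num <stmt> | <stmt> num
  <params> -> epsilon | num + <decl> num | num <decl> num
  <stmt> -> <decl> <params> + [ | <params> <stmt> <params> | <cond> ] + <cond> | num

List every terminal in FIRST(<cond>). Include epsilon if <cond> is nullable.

{ +, [, ], num }

From <cond> -> <cond> <params> <params> ]: add FIRST(<cond>) = { +, [, ], num }.
<cond> -> ] <params> contributes {]}.
From <cond> -> <param> <decl>: add FIRST(<param>) = { +, [, ], num }.
Union: FIRST(<cond>) = { +, [, ], num }.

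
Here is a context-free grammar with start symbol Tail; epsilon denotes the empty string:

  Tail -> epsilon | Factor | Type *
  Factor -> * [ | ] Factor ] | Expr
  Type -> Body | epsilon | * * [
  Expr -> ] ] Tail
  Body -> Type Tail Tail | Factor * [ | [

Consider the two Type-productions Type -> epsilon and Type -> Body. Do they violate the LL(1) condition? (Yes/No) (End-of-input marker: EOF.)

Yes

FIRST(epsilon) = { epsilon } and FIRST(Body) = { *, [, ], epsilon }.
Both alternatives are nullable, violating the LL(1) condition.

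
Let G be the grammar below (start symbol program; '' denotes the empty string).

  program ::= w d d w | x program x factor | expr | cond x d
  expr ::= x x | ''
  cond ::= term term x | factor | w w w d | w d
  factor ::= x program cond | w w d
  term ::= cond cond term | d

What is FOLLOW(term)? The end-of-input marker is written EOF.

{ d, w, x }

In cond ::= term term x: add FIRST(term x) = { d, w, x }.
In cond ::= term term x: add FIRST(x) = { x }.
In term ::= cond cond term: term is at the end, add FOLLOW(term) = { d, w, x }.
Union: FOLLOW(term) = { d, w, x }.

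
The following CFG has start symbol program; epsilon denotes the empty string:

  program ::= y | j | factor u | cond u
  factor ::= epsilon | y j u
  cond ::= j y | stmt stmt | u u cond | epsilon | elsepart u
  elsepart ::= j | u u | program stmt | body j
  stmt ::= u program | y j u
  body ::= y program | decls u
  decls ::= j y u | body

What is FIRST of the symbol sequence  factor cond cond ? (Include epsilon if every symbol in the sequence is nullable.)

{ j, u, y, epsilon }

Add FIRST(factor)\{epsilon} = { y }; factor is nullable, continue.
Add FIRST(cond)\{epsilon} = { j, u, y }; cond is nullable, continue.
Add FIRST(cond)\{epsilon} = { j, u, y }; cond is nullable, continue.
Every symbol is nullable, so include epsilon.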